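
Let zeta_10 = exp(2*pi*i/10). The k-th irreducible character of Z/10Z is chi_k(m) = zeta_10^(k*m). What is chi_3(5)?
chi_3(5) = zeta_10^15 = -1

Explanation: chi_3(5) = zeta_10^(3*5) = zeta_10^15. Since zeta_10^10 = 1, this equals zeta_10^5 = exp(2*pi*i*5/10) = -1.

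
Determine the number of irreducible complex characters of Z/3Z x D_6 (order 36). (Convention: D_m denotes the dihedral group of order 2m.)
18

Justification: The number of irreducible complex representations of a finite group equals its number of conjugacy classes. For a direct product, #classes(G x H) = #classes(G) * #classes(H). Z/3Z has 3 classes (abelian), D_6 has 6 classes, so 3 * 6 = 18, so Z/3Z x D_6 (order 36) has exactly 18 irreducible complex representations.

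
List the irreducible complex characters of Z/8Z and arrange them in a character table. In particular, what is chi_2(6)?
Character table of Z/8Z (irreps indexed chi_0,...,chi_7 with chi_k(m) = zeta_8^(k*m), zeta_8 = exp(2*pi*i/8)):
  irrep \ class  {0} (size 1)  {1} (size 1)    {2} (size 1)  {3} (size 1)    {4} (size 1)  {5} (size 1)    {6} (size 1)  {7} (size 1)  
  chi_0          1             1               1             1               1             1               1             1             
  chi_1          1             exp(I*pi/4)     I             exp(3*I*pi/4)   -1            exp(-3*I*pi/4)  -I            exp(-I*pi/4)  
  chi_2          1             I               -1            -I              1             I               -1            -I            
  chi_3          1             exp(3*I*pi/4)   -I            exp(I*pi/4)     -1            exp(-I*pi/4)    I             exp(-3*I*pi/4)
  chi_4          1             -1              1             -1              1             -1              1             -1            
  chi_5          1             exp(-3*I*pi/4)  I             exp(-I*pi/4)    -1            exp(I*pi/4)     -I            exp(3*I*pi/4) 
  chi_6          1             -I              -1            I               1             -I              -1            I             
  chi_7          1             exp(-I*pi/4)    -I            exp(-3*I*pi/4)  -1            exp(3*I*pi/4)   I             exp(I*pi/4)   

Spot check: chi_2(6) = zeta_8^(2*6) = zeta_8^12 = -1.

Argument: Z/8Z is abelian, so all 8 irreducible complex representations are 1-dimensional. They are given by chi_k(m) = zeta_8^(k*m) for k = 0,...,7. Row orthogonality: sum_m chi_k(m) conj(chi_l(m)) = 8 * [k = l].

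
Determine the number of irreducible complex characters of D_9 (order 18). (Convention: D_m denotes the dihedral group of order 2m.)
6

Why: The number of irreducible complex representations of a finite group equals its number of conjugacy classes. D_9 has 6 conjugacy classes ((n+3)/2 for n odd), so D_9 (order 18) has exactly 6 irreducible complex representations.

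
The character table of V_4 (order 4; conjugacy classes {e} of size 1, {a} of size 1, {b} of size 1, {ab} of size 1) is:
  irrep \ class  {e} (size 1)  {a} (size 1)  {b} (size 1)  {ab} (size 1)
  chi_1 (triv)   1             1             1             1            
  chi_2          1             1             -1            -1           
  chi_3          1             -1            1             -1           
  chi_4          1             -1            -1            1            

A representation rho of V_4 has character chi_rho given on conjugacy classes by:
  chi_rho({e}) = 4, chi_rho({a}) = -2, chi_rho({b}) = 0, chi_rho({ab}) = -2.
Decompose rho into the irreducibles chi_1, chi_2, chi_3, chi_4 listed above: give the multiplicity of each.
Multiplicities: chi_1: 0, chi_2: 1, chi_3: 2, chi_4: 1.

Reasoning: Use <chi_rho, chi> = (1/|G|) sum_C |C| * chi_rho(C) * conj(chi(C)) with |G| = 4 for each irreducible chi in the table:
  <chi_rho, chi_1> = (1/4)[1*(4)*conj(1) + 1*(-2)*conj(1) + 1*(0)*conj(1) + 1*(-2)*conj(1)]
      = (1/4)[(4) + (-2) + (0) + (-2)] = 0/4 = 0
  <chi_rho, chi_2> = (1/4)[1*(4)*conj(1) + 1*(-2)*conj(1) + 1*(0)*conj(-1) + 1*(-2)*conj(-1)]
      = (1/4)[(4) + (-2) + (0) + (2)] = 4/4 = 1
  <chi_rho, chi_3> = (1/4)[1*(4)*conj(1) + 1*(-2)*conj(-1) + 1*(0)*conj(1) + 1*(-2)*conj(-1)]
      = (1/4)[(4) + (2) + (0) + (2)] = 8/4 = 2
  <chi_rho, chi_4> = (1/4)[1*(4)*conj(1) + 1*(-2)*conj(-1) + 1*(0)*conj(-1) + 1*(-2)*conj(1)]
      = (1/4)[(4) + (2) + (0) + (-2)] = 4/4 = 1
Dimension check: dim(rho) = sum (mult * dim) = 0*1 + 1*1 + 2*1 + 1*1 = 4 = chi_rho(e) = 4.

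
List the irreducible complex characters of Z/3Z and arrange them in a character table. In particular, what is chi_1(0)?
Character table of Z/3Z (irreps indexed chi_0,...,chi_2 with chi_k(m) = zeta_3^(k*m), zeta_3 = exp(2*pi*i/3)):
  irrep \ class  {0} (size 1)  {1} (size 1)    {2} (size 1)  
  chi_0          1             1               1             
  chi_1          1             exp(2*I*pi/3)   exp(-2*I*pi/3)
  chi_2          1             exp(-2*I*pi/3)  exp(2*I*pi/3) 

Spot check: chi_1(0) = zeta_3^(1*0) = zeta_3^0 = 1.

Working: Z/3Z is abelian, so all 3 irreducible complex representations are 1-dimensional. They are given by chi_k(m) = zeta_3^(k*m) for k = 0,...,2. Row orthogonality: sum_m chi_k(m) conj(chi_l(m)) = 3 * [k = l].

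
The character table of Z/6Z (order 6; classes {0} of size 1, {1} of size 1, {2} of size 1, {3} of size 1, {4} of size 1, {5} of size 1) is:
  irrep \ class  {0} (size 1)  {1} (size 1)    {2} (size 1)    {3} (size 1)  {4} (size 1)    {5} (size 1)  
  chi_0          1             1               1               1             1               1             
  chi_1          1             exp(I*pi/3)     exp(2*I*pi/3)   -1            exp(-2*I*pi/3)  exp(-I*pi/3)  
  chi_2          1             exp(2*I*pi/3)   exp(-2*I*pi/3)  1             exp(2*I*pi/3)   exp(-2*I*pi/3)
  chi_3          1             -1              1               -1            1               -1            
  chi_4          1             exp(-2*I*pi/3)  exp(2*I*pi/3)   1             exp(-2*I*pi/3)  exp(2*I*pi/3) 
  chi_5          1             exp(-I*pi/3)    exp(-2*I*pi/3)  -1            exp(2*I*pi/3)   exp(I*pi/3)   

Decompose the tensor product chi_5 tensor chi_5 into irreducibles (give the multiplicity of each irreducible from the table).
chi_5 tensor chi_5 = chi_4 (all other irreducibles have multiplicity 0).

Derivation: The character of a tensor product is the pointwise product (chi_5 * chi_5)(C) = chi_5(C) * chi_5(C):
  {0}: (1)*(1), {1}: (exp(-I*pi/3))*(exp(-I*pi/3)), {2}: (exp(-2*I*pi/3))*(exp(-2*I*pi/3)), {3}: (-1)*(-1), {4}: (exp(2*I*pi/3))*(exp(2*I*pi/3)), {5}: (exp(I*pi/3))*(exp(I*pi/3))
so (chi_5 * chi_5) takes values
  {0} -> 1, {1} -> exp(-2*I*pi/3), {2} -> exp(2*I*pi/3), {3} -> 1, {4} -> exp(-2*I*pi/3), {5} -> exp(2*I*pi/3).
Now take the inner product of this character with each irreducible chi from the table, <chi_5*chi_5, chi> = (1/6) sum_C |C| (chi_5*chi_5)(C) conj(chi(C)):
  <chi_5*chi_5, chi_0> = (1/6)[1*(1)*conj(1) + 1*(exp(-2*I*pi/3))*conj(1) + 1*(exp(2*I*pi/3))*conj(1) + 1*(1)*conj(1) + 1*(exp(-2*I*pi/3))*conj(1) + 1*(exp(2*I*pi/3))*conj(1)]
      = (1/6)[(1) + (exp(-2*I*pi/3)) + (exp(2*I*pi/3)) + (1) + (exp(-2*I*pi/3)) + (exp(2*I*pi/3))] = 0/6 = 0
  <chi_5*chi_5, chi_1> = (1/6)[1*(1)*conj(1) + 1*(exp(-2*I*pi/3))*conj(exp(I*pi/3)) + 1*(exp(2*I*pi/3))*conj(exp(2*I*pi/3)) + 1*(1)*conj(-1) + 1*(exp(-2*I*pi/3))*conj(exp(-2*I*pi/3)) + 1*(exp(2*I*pi/3))*conj(exp(-I*pi/3))]
      = (1/6)[(1) + (-1) + (1) + (-1) + (1) + (-1)] = 0/6 = 0
  <chi_5*chi_5, chi_2> = (1/6)[1*(1)*conj(1) + 1*(exp(-2*I*pi/3))*conj(exp(2*I*pi/3)) + 1*(exp(2*I*pi/3))*conj(exp(-2*I*pi/3)) + 1*(1)*conj(1) + 1*(exp(-2*I*pi/3))*conj(exp(2*I*pi/3)) + 1*(exp(2*I*pi/3))*conj(exp(-2*I*pi/3))]
      = (1/6)[(1) + (exp(2*I*pi/3)) + (exp(-2*I*pi/3)) + (1) + (exp(2*I*pi/3)) + (exp(-2*I*pi/3))] = 0/6 = 0
  <chi_5*chi_5, chi_3> = (1/6)[1*(1)*conj(1) + 1*(exp(-2*I*pi/3))*conj(-1) + 1*(exp(2*I*pi/3))*conj(1) + 1*(1)*conj(-1) + 1*(exp(-2*I*pi/3))*conj(1) + 1*(exp(2*I*pi/3))*conj(-1)]
      = (1/6)[(1) + (-exp(-2*I*pi/3)) + (exp(2*I*pi/3)) + (-1) + (exp(-2*I*pi/3)) + (-exp(2*I*pi/3))] = 0/6 = 0
  <chi_5*chi_5, chi_4> = (1/6)[1*(1)*conj(1) + 1*(exp(-2*I*pi/3))*conj(exp(-2*I*pi/3)) + 1*(exp(2*I*pi/3))*conj(exp(2*I*pi/3)) + 1*(1)*conj(1) + 1*(exp(-2*I*pi/3))*conj(exp(-2*I*pi/3)) + 1*(exp(2*I*pi/3))*conj(exp(2*I*pi/3))]
      = (1/6)[(1) + (1) + (1) + (1) + (1) + (1)] = 6/6 = 1
  <chi_5*chi_5, chi_5> = (1/6)[1*(1)*conj(1) + 1*(exp(-2*I*pi/3))*conj(exp(-I*pi/3)) + 1*(exp(2*I*pi/3))*conj(exp(-2*I*pi/3)) + 1*(1)*conj(-1) + 1*(exp(-2*I*pi/3))*conj(exp(2*I*pi/3)) + 1*(exp(2*I*pi/3))*conj(exp(I*pi/3))]
      = (1/6)[(1) + (exp(-I*pi/3)) + (exp(-2*I*pi/3)) + (-1) + (exp(2*I*pi/3)) + (exp(I*pi/3))] = 0/6 = 0
(Exp terms are combined using exp(i*s)*conj(exp(i*t)) = exp(i*(s-t)), and sums of them are collapsed using the identity that for every m > 1 the m distinct m-th roots of unity sum to 0, e.g. 1 + exp(2*I*pi/3) + exp(-2*I*pi/3) = 0.)
Hence the multiplicities are chi_4: 1. Dimension check: dim(chi_5)*dim(chi_5) = 1*1 = 1 and sum (mult * dim) = 1*1 = 1.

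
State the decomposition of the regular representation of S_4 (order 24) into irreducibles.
Each irreducible V_i of dimension d_i appears with multiplicity d_i, i.e. rho_reg = (direct sum over all irreducibles V_i) d_i V_i. The irreducible dimensions for S_4 are 1, 1, 2, 3, 3: 2 irreducibles of dimension 1, each with multiplicity 1; 1 irreducible of dimension 2, with multiplicity 2; 2 irreducibles of dimension 3, each with multiplicity 3. Total dimension 2*1*1 + 1*2*2 + 2*3*3 = 24 = |G|.

Explanation: General theorem: in the regular representation of a finite group G, each irreducible appears with multiplicity equal to its dimension. Check: dim(rho_reg) = sum d_i^2 = 1 + 1 + 4 + 9 + 9 = 24 = |G|.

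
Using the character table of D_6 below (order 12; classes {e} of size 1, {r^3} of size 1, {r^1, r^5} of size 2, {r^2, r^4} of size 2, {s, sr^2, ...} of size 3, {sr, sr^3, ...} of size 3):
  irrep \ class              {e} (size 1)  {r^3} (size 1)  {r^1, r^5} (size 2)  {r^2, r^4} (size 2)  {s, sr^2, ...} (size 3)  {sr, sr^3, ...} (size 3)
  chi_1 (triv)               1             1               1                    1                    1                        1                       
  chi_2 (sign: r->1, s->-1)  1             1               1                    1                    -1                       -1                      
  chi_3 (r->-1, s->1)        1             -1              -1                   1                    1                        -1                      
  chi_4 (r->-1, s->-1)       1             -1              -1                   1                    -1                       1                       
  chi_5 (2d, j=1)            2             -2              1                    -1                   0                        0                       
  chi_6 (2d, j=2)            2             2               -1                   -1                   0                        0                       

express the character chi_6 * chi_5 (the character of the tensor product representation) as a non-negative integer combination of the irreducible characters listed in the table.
chi_6 tensor chi_5 = chi_3 + chi_4 + chi_5 (all other irreducibles have multiplicity 0).

Derivation: The character of a tensor product is the pointwise product (chi_6 * chi_5)(C) = chi_6(C) * chi_5(C):
  {e}: (2)*(2), {r^3}: (2)*(-2), {r^1, r^5}: (-1)*(1), {r^2, r^4}: (-1)*(-1), {s, sr^2, ...}: (0)*(0), {sr, sr^3, ...}: (0)*(0)
so (chi_6 * chi_5) takes values
  {e} -> 4, {r^3} -> -4, {r^1, r^5} -> -1, {r^2, r^4} -> 1, {s, sr^2, ...} -> 0, {sr, sr^3, ...} -> 0.
Now take the inner product of this character with each irreducible chi from the table, <chi_6*chi_5, chi> = (1/12) sum_C |C| (chi_6*chi_5)(C) conj(chi(C)):
  <chi_6*chi_5, chi_1> = (1/12)[1*(4)*conj(1) + 1*(-4)*conj(1) + 2*(-1)*conj(1) + 2*(1)*conj(1) + 3*(0)*conj(1) + 3*(0)*conj(1)]
      = (1/12)[(4) + (-4) + (-2) + (2) + (0) + (0)] = 0/12 = 0
  <chi_6*chi_5, chi_2> = (1/12)[1*(4)*conj(1) + 1*(-4)*conj(1) + 2*(-1)*conj(1) + 2*(1)*conj(1) + 3*(0)*conj(-1) + 3*(0)*conj(-1)]
      = (1/12)[(4) + (-4) + (-2) + (2) + (0) + (0)] = 0/12 = 0
  <chi_6*chi_5, chi_3> = (1/12)[1*(4)*conj(1) + 1*(-4)*conj(-1) + 2*(-1)*conj(-1) + 2*(1)*conj(1) + 3*(0)*conj(1) + 3*(0)*conj(-1)]
      = (1/12)[(4) + (4) + (2) + (2) + (0) + (0)] = 12/12 = 1
  <chi_6*chi_5, chi_4> = (1/12)[1*(4)*conj(1) + 1*(-4)*conj(-1) + 2*(-1)*conj(-1) + 2*(1)*conj(1) + 3*(0)*conj(-1) + 3*(0)*conj(1)]
      = (1/12)[(4) + (4) + (2) + (2) + (0) + (0)] = 12/12 = 1
  <chi_6*chi_5, chi_5> = (1/12)[1*(4)*conj(2) + 1*(-4)*conj(-2) + 2*(-1)*conj(1) + 2*(1)*conj(-1) + 3*(0)*conj(0) + 3*(0)*conj(0)]
      = (1/12)[(8) + (8) + (-2) + (-2) + (0) + (0)] = 12/12 = 1
  <chi_6*chi_5, chi_6> = (1/12)[1*(4)*conj(2) + 1*(-4)*conj(2) + 2*(-1)*conj(-1) + 2*(1)*conj(-1) + 3*(0)*conj(0) + 3*(0)*conj(0)]
      = (1/12)[(8) + (-8) + (2) + (-2) + (0) + (0)] = 0/12 = 0
Hence the multiplicities are chi_3: 1, chi_4: 1, chi_5: 1. Dimension check: dim(chi_6)*dim(chi_5) = 2*2 = 4 and sum (mult * dim) = 1*1 + 1*1 + 1*2 = 4.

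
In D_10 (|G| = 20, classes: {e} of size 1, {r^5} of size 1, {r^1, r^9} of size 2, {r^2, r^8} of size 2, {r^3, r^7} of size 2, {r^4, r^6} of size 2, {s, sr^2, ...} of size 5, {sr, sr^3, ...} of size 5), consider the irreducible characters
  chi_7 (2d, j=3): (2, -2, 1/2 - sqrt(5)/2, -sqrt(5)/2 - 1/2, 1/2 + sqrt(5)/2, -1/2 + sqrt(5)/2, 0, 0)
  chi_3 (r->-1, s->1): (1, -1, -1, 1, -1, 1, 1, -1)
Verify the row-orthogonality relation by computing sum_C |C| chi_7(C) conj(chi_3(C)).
Sum = 0; so <chi_7, chi_3> = 0 (distinct irreducibles are orthogonal).

Why: Compute term by term over conjugacy classes (|C| * chi_7(C) * conj(chi_3(C))):
  1*(2)*conj(1) + 1*(-2)*conj(-1) + 2*(1/2 - sqrt(5)/2)*conj(-1) + 2*(-sqrt(5)/2 - 1/2)*conj(1) + 2*(1/2 + sqrt(5)/2)*conj(-1) + 2*(-1/2 + sqrt(5)/2)*conj(1) + 5*(0)*conj(1) + 5*(0)*conj(-1)
  = (2) + (2) + (-1 + sqrt(5)) + (-sqrt(5) - 1) + (-sqrt(5) - 1) + (-1 + sqrt(5)) + (0) + (0)
  = 0.
Dividing by |G| = 20 gives 0/20 = 0, matching the row-orthogonality relation <chi_7, chi_3> = [chi_7 = chi_3].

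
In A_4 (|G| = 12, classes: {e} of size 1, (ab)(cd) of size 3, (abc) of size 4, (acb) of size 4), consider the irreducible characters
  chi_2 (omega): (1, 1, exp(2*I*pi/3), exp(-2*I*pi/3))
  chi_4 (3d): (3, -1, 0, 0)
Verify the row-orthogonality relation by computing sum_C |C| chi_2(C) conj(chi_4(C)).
Sum = 0; so <chi_2, chi_4> = 0 (distinct irreducibles are orthogonal).

Argument: Compute term by term over conjugacy classes (|C| * chi_2(C) * conj(chi_4(C))):
  1*(1)*conj(3) + 3*(1)*conj(-1) + 4*(exp(2*I*pi/3))*conj(0) + 4*(exp(-2*I*pi/3))*conj(0)
  = (3) + (-3) + (0) + (0)
  = 0.
(Exp terms are combined using exp(i*s)*conj(exp(i*t)) = exp(i*(s-t)), and sums of them are collapsed using the identity that for every m > 1 the m distinct m-th roots of unity sum to 0, e.g. 1 + exp(2*I*pi/3) + exp(-2*I*pi/3) = 0.)
Dividing by |G| = 12 gives 0/12 = 0, matching the row-orthogonality relation <chi_2, chi_4> = [chi_2 = chi_4].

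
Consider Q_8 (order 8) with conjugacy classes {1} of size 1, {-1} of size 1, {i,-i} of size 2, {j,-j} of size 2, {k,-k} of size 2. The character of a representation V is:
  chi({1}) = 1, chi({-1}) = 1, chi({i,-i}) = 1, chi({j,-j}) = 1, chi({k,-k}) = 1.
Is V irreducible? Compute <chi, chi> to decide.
Irreducible: <chi, chi> = 1.

Justification: <chi, chi> = (1/|G|) sum_C |C| * |chi(C)|^2 = (1/8)[1*|1|^2 + 1*|1|^2 + 2*|1|^2 + 2*|1|^2 + 2*|1|^2]
  = (1/8)[(1) + (1) + (2) + (2) + (2)] = 8/8 = 1.
A character is irreducible iff <chi, chi> = 1, so this representation is irreducible.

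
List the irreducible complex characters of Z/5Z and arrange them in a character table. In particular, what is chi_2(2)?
Character table of Z/5Z (irreps indexed chi_0,...,chi_4 with chi_k(m) = zeta_5^(k*m), zeta_5 = exp(2*pi*i/5)):
  irrep \ class  {0} (size 1)  {1} (size 1)    {2} (size 1)    {3} (size 1)    {4} (size 1)  
  chi_0          1             1               1               1               1             
  chi_1          1             exp(2*I*pi/5)   exp(4*I*pi/5)   exp(-4*I*pi/5)  exp(-2*I*pi/5)
  chi_2          1             exp(4*I*pi/5)   exp(-2*I*pi/5)  exp(2*I*pi/5)   exp(-4*I*pi/5)
  chi_3          1             exp(-4*I*pi/5)  exp(2*I*pi/5)   exp(-2*I*pi/5)  exp(4*I*pi/5) 
  chi_4          1             exp(-2*I*pi/5)  exp(-4*I*pi/5)  exp(4*I*pi/5)   exp(2*I*pi/5) 

Spot check: chi_2(2) = zeta_5^(2*2) = zeta_5^4 = exp(-2*I*pi/5).

Why: Z/5Z is abelian, so all 5 irreducible complex representations are 1-dimensional. They are given by chi_k(m) = zeta_5^(k*m) for k = 0,...,4. Row orthogonality: sum_m chi_k(m) conj(chi_l(m)) = 5 * [k = l].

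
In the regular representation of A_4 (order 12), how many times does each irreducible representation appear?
Each irreducible V_i of dimension d_i appears with multiplicity d_i, i.e. rho_reg = (direct sum over all irreducibles V_i) d_i V_i. The irreducible dimensions for A_4 are 1, 1, 1, 3: 3 irreducibles of dimension 1, each with multiplicity 1; 1 irreducible of dimension 3, with multiplicity 3. Total dimension 3*1*1 + 1*3*3 = 12 = |G|.

Justification: General theorem: in the regular representation of a finite group G, each irreducible appears with multiplicity equal to its dimension. Check: dim(rho_reg) = sum d_i^2 = 1 + 1 + 1 + 9 = 12 = |G|.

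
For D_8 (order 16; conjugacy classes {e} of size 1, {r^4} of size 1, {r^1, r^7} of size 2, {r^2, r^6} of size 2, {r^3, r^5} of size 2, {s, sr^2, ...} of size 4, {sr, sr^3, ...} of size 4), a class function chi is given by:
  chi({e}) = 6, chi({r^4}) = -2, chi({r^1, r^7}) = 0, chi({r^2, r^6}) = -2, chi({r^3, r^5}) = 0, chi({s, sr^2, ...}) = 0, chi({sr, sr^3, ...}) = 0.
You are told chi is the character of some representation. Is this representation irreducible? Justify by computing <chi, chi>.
Not irreducible (reducible): <chi, chi> = 3 > 1.

Argument: <chi, chi> = (1/|G|) sum_C |C| * |chi(C)|^2 = (1/16)[1*|6|^2 + 1*|-2|^2 + 2*|0|^2 + 2*|-2|^2 + 2*|0|^2 + 4*|0|^2 + 4*|0|^2]
  = (1/16)[(36) + (4) + (0) + (8) + (0) + (0) + (0)] = 48/16 = 3.
A character is irreducible iff <chi, chi> = 1, so this representation is reducible.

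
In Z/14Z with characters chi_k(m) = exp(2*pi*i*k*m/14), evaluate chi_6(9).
chi_6(9) = zeta_14^54 = exp(-2*I*pi/7)

Proof sketch: chi_6(9) = zeta_14^(6*9) = zeta_14^54. Since zeta_14^14 = 1, this equals zeta_14^12 = exp(2*pi*i*12/14) = exp(-2*I*pi/7).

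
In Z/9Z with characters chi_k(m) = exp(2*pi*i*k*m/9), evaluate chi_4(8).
chi_4(8) = zeta_9^32 = exp(-8*I*pi/9)

Explanation: chi_4(8) = zeta_9^(4*8) = zeta_9^32. Since zeta_9^9 = 1, this equals zeta_9^5 = exp(2*pi*i*5/9) = exp(-8*I*pi/9).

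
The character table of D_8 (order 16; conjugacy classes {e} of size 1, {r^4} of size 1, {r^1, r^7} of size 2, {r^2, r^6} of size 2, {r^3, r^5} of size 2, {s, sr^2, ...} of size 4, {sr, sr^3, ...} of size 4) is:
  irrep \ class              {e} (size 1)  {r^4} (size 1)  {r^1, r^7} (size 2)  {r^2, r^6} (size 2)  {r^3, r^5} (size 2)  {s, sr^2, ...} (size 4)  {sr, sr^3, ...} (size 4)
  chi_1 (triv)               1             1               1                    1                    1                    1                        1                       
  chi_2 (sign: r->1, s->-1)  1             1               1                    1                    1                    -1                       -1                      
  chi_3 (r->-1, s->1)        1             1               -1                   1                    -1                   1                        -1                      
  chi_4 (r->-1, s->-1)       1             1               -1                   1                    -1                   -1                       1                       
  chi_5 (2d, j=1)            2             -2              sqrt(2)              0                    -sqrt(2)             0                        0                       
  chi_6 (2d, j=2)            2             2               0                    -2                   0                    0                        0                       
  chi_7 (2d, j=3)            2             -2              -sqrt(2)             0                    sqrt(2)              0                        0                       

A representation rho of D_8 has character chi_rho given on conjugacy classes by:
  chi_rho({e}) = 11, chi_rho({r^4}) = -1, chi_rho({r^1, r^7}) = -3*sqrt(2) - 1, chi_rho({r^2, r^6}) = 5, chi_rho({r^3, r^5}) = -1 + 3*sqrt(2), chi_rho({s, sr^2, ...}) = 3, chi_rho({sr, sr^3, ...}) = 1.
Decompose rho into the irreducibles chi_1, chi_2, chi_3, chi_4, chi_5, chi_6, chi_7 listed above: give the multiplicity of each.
Multiplicities: chi_1: 2, chi_2: 0, chi_3: 2, chi_4: 1, chi_5: 0, chi_6: 0, chi_7: 3.

Justification: Use <chi_rho, chi> = (1/|G|) sum_C |C| * chi_rho(C) * conj(chi(C)) with |G| = 16 for each irreducible chi in the table:
  <chi_rho, chi_1> = (1/16)[1*(11)*conj(1) + 1*(-1)*conj(1) + 2*(-3*sqrt(2) - 1)*conj(1) + 2*(5)*conj(1) + 2*(-1 + 3*sqrt(2))*conj(1) + 4*(3)*conj(1) + 4*(1)*conj(1)]
      = (1/16)[(11) + (-1) + (-6*sqrt(2) - 2) + (10) + (-2 + 6*sqrt(2)) + (12) + (4)] = 32/16 = 2
  <chi_rho, chi_2> = (1/16)[1*(11)*conj(1) + 1*(-1)*conj(1) + 2*(-3*sqrt(2) - 1)*conj(1) + 2*(5)*conj(1) + 2*(-1 + 3*sqrt(2))*conj(1) + 4*(3)*conj(-1) + 4*(1)*conj(-1)]
      = (1/16)[(11) + (-1) + (-6*sqrt(2) - 2) + (10) + (-2 + 6*sqrt(2)) + (-12) + (-4)] = 0/16 = 0
  <chi_rho, chi_3> = (1/16)[1*(11)*conj(1) + 1*(-1)*conj(1) + 2*(-3*sqrt(2) - 1)*conj(-1) + 2*(5)*conj(1) + 2*(-1 + 3*sqrt(2))*conj(-1) + 4*(3)*conj(1) + 4*(1)*conj(-1)]
      = (1/16)[(11) + (-1) + (2 + 6*sqrt(2)) + (10) + (2 - 6*sqrt(2)) + (12) + (-4)] = 32/16 = 2
  <chi_rho, chi_4> = (1/16)[1*(11)*conj(1) + 1*(-1)*conj(1) + 2*(-3*sqrt(2) - 1)*conj(-1) + 2*(5)*conj(1) + 2*(-1 + 3*sqrt(2))*conj(-1) + 4*(3)*conj(-1) + 4*(1)*conj(1)]
      = (1/16)[(11) + (-1) + (2 + 6*sqrt(2)) + (10) + (2 - 6*sqrt(2)) + (-12) + (4)] = 16/16 = 1
  <chi_rho, chi_5> = (1/16)[1*(11)*conj(2) + 1*(-1)*conj(-2) + 2*(-3*sqrt(2) - 1)*conj(sqrt(2)) + 2*(5)*conj(0) + 2*(-1 + 3*sqrt(2))*conj(-sqrt(2)) + 4*(3)*conj(0) + 4*(1)*conj(0)]
      = (1/16)[(22) + (2) + (-12 - 2*sqrt(2)) + (0) + (-12 + 2*sqrt(2)) + (0) + (0)] = 0/16 = 0
  <chi_rho, chi_6> = (1/16)[1*(11)*conj(2) + 1*(-1)*conj(2) + 2*(-3*sqrt(2) - 1)*conj(0) + 2*(5)*conj(-2) + 2*(-1 + 3*sqrt(2))*conj(0) + 4*(3)*conj(0) + 4*(1)*conj(0)]
      = (1/16)[(22) + (-2) + (0) + (-20) + (0) + (0) + (0)] = 0/16 = 0
  <chi_rho, chi_7> = (1/16)[1*(11)*conj(2) + 1*(-1)*conj(-2) + 2*(-3*sqrt(2) - 1)*conj(-sqrt(2)) + 2*(5)*conj(0) + 2*(-1 + 3*sqrt(2))*conj(sqrt(2)) + 4*(3)*conj(0) + 4*(1)*conj(0)]
      = (1/16)[(22) + (2) + (2*sqrt(2) + 12) + (0) + (12 - 2*sqrt(2)) + (0) + (0)] = 48/16 = 3
Dimension check: dim(rho) = sum (mult * dim) = 2*1 + 0*1 + 2*1 + 1*1 + 0*2 + 0*2 + 3*2 = 11 = chi_rho(e) = 11.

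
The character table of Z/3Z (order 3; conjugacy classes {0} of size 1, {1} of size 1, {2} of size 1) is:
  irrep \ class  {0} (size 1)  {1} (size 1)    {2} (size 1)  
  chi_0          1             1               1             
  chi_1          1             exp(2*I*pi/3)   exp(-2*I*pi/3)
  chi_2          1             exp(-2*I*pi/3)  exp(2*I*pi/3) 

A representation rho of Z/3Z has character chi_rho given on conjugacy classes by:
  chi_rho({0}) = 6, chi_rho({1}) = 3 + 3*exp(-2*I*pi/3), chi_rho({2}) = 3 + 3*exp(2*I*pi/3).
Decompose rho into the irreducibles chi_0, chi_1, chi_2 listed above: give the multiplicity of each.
Multiplicities: chi_0: 3, chi_1: 0, chi_2: 3.

Use <chi_rho, chi> = (1/|G|) sum_C |C| * chi_rho(C) * conj(chi(C)) with |G| = 3 for each irreducible chi in the table:
  <chi_rho, chi_0> = (1/3)[1*(6)*conj(1) + 1*(3 + 3*exp(-2*I*pi/3))*conj(1) + 1*(3 + 3*exp(2*I*pi/3))*conj(1)]
      = (1/3)[(6) + (3 + 3*exp(-2*I*pi/3)) + (3 + 3*exp(2*I*pi/3))] = 9/3 = 3
  <chi_rho, chi_1> = (1/3)[1*(6)*conj(1) + 1*(3 + 3*exp(-2*I*pi/3))*conj(exp(2*I*pi/3)) + 1*(3 + 3*exp(2*I*pi/3))*conj(exp(-2*I*pi/3))]
      = (1/3)[(6) + (-3) + (-3)] = 0/3 = 0
  <chi_rho, chi_2> = (1/3)[1*(6)*conj(1) + 1*(3 + 3*exp(-2*I*pi/3))*conj(exp(-2*I*pi/3)) + 1*(3 + 3*exp(2*I*pi/3))*conj(exp(2*I*pi/3))]
      = (1/3)[(6) + (3 + 3*exp(2*I*pi/3)) + (3 + 3*exp(-2*I*pi/3))] = 9/3 = 3
(Exp terms are combined using exp(i*s)*conj(exp(i*t)) = exp(i*(s-t)), and sums of them are collapsed using the identity that for every m > 1 the m distinct m-th roots of unity sum to 0, e.g. 1 + exp(2*I*pi/3) + exp(-2*I*pi/3) = 0.)
Dimension check: dim(rho) = sum (mult * dim) = 3*1 + 0*1 + 3*1 = 6 = chi_rho(e) = 6.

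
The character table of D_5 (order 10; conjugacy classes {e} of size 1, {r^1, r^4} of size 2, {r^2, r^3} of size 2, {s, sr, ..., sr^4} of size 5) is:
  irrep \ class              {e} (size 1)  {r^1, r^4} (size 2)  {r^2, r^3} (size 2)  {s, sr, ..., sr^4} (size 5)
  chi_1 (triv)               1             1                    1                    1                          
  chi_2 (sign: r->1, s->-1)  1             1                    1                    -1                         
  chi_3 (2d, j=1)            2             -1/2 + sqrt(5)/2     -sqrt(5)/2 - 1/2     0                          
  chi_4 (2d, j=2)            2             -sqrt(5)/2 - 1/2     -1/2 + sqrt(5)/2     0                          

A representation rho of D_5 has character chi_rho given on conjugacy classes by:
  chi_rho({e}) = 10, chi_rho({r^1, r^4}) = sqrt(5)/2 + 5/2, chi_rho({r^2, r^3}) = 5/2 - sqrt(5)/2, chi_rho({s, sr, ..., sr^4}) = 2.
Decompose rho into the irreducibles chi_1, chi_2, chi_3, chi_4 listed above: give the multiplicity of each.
Multiplicities: chi_1: 3, chi_2: 1, chi_3: 2, chi_4: 1.

Explanation: Use <chi_rho, chi> = (1/|G|) sum_C |C| * chi_rho(C) * conj(chi(C)) with |G| = 10 for each irreducible chi in the table:
  <chi_rho, chi_1> = (1/10)[1*(10)*conj(1) + 2*(sqrt(5)/2 + 5/2)*conj(1) + 2*(5/2 - sqrt(5)/2)*conj(1) + 5*(2)*conj(1)]
      = (1/10)[(10) + (sqrt(5) + 5) + (5 - sqrt(5)) + (10)] = 30/10 = 3
  <chi_rho, chi_2> = (1/10)[1*(10)*conj(1) + 2*(sqrt(5)/2 + 5/2)*conj(1) + 2*(5/2 - sqrt(5)/2)*conj(1) + 5*(2)*conj(-1)]
      = (1/10)[(10) + (sqrt(5) + 5) + (5 - sqrt(5)) + (-10)] = 10/10 = 1
  <chi_rho, chi_3> = (1/10)[1*(10)*conj(2) + 2*(sqrt(5)/2 + 5/2)*conj(-1/2 + sqrt(5)/2) + 2*(5/2 - sqrt(5)/2)*conj(-sqrt(5)/2 - 1/2) + 5*(2)*conj(0)]
      = (1/10)[(20) + (2*sqrt(5)) + (-2*sqrt(5)) + (0)] = 20/10 = 2
  <chi_rho, chi_4> = (1/10)[1*(10)*conj(2) + 2*(sqrt(5)/2 + 5/2)*conj(-sqrt(5)/2 - 1/2) + 2*(5/2 - sqrt(5)/2)*conj(-1/2 + sqrt(5)/2) + 5*(2)*conj(0)]
      = (1/10)[(20) + (-3*sqrt(5) - 5) + (-5 + 3*sqrt(5)) + (0)] = 10/10 = 1
Dimension check: dim(rho) = sum (mult * dim) = 3*1 + 1*1 + 2*2 + 1*2 = 10 = chi_rho(e) = 10.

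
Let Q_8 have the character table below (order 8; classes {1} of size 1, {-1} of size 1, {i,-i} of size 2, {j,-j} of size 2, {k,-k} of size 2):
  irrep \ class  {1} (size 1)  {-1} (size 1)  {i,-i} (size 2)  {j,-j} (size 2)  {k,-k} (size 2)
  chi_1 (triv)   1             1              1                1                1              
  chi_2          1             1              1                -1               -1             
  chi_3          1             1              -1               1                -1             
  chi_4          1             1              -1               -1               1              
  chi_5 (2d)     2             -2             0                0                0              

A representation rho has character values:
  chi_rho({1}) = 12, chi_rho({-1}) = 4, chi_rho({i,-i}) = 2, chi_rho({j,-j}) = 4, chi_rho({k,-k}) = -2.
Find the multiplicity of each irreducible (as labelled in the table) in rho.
Multiplicities: chi_1: 3, chi_2: 2, chi_3: 3, chi_4: 0, chi_5: 2.

Solution. Use <chi_rho, chi> = (1/|G|) sum_C |C| * chi_rho(C) * conj(chi(C)) with |G| = 8 for each irreducible chi in the table:
  <chi_rho, chi_1> = (1/8)[1*(12)*conj(1) + 1*(4)*conj(1) + 2*(2)*conj(1) + 2*(4)*conj(1) + 2*(-2)*conj(1)]
      = (1/8)[(12) + (4) + (4) + (8) + (-4)] = 24/8 = 3
  <chi_rho, chi_2> = (1/8)[1*(12)*conj(1) + 1*(4)*conj(1) + 2*(2)*conj(1) + 2*(4)*conj(-1) + 2*(-2)*conj(-1)]
      = (1/8)[(12) + (4) + (4) + (-8) + (4)] = 16/8 = 2
  <chi_rho, chi_3> = (1/8)[1*(12)*conj(1) + 1*(4)*conj(1) + 2*(2)*conj(-1) + 2*(4)*conj(1) + 2*(-2)*conj(-1)]
      = (1/8)[(12) + (4) + (-4) + (8) + (4)] = 24/8 = 3
  <chi_rho, chi_4> = (1/8)[1*(12)*conj(1) + 1*(4)*conj(1) + 2*(2)*conj(-1) + 2*(4)*conj(-1) + 2*(-2)*conj(1)]
      = (1/8)[(12) + (4) + (-4) + (-8) + (-4)] = 0/8 = 0
  <chi_rho, chi_5> = (1/8)[1*(12)*conj(2) + 1*(4)*conj(-2) + 2*(2)*conj(0) + 2*(4)*conj(0) + 2*(-2)*conj(0)]
      = (1/8)[(24) + (-8) + (0) + (0) + (0)] = 16/8 = 2
Dimension check: dim(rho) = sum (mult * dim) = 3*1 + 2*1 + 3*1 + 0*1 + 2*2 = 12 = chi_rho(e) = 12.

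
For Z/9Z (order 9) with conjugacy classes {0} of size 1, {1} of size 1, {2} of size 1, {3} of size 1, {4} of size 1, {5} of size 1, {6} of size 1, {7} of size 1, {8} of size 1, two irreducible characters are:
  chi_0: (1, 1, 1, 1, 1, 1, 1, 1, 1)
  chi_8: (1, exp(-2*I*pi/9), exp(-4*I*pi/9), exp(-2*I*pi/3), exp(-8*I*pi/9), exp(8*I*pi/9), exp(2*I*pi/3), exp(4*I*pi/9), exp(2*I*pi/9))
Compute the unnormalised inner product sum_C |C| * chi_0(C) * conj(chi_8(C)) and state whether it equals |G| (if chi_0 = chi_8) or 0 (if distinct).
Sum = 0; so <chi_0, chi_8> = 0 (distinct irreducibles are orthogonal).

Derivation: Compute term by term over conjugacy classes (|C| * chi_0(C) * conj(chi_8(C))):
  1*(1)*conj(1) + 1*(1)*conj(exp(-2*I*pi/9)) + 1*(1)*conj(exp(-4*I*pi/9)) + 1*(1)*conj(exp(-2*I*pi/3)) + 1*(1)*conj(exp(-8*I*pi/9)) + 1*(1)*conj(exp(8*I*pi/9)) + 1*(1)*conj(exp(2*I*pi/3)) + 1*(1)*conj(exp(4*I*pi/9)) + 1*(1)*conj(exp(2*I*pi/9))
  = (1) + (exp(2*I*pi/9)) + (exp(4*I*pi/9)) + (exp(2*I*pi/3)) + (exp(8*I*pi/9)) + (exp(-8*I*pi/9)) + (exp(-2*I*pi/3)) + (exp(-4*I*pi/9)) + (exp(-2*I*pi/9))
  = 0.
(Exp terms are combined using exp(i*s)*conj(exp(i*t)) = exp(i*(s-t)), and sums of them are collapsed using the identity that for every m > 1 the m distinct m-th roots of unity sum to 0, e.g. 1 + exp(2*I*pi/3) + exp(-2*I*pi/3) = 0.)
Dividing by |G| = 9 gives 0/9 = 0, matching the row-orthogonality relation <chi_0, chi_8> = [chi_0 = chi_8].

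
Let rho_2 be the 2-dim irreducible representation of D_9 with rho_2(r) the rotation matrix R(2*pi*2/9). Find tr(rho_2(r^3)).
chi_{rho_2}(r^3) = 2*cos(2*pi*2*3/9) = -1

Working: rho_2(r^3) is rotation by angle 2*pi*2*3/9, whose trace is 2*cos(2*pi*2*3/9) = -1.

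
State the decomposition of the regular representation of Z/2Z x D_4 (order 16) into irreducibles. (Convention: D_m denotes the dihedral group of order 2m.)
Each irreducible V_i of dimension d_i appears with multiplicity d_i, i.e. rho_reg = (direct sum over all irreducibles V_i) d_i V_i. The irreducible dimensions for Z/2Z x D_4 are 1, 1, 1, 1, 1, 1, 1, 1, 2, 2: 8 irreducibles of dimension 1, each with multiplicity 1; 2 irreducibles of dimension 2, each with multiplicity 2. Total dimension 8*1*1 + 2*2*2 = 16 = |G|.

Solution. General theorem: in the regular representation of a finite group G, each irreducible appears with multiplicity equal to its dimension. Check: dim(rho_reg) = sum d_i^2 = 1 + 1 + 1 + 1 + 1 + 1 + 1 + 1 + 4 + 4 = 16 = |G|.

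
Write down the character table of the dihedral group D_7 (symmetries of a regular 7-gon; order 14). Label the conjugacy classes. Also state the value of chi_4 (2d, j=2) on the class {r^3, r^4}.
Conjugacy classes: {e} of size 1, {r^1, r^6} of size 2, {r^2, r^5} of size 2, {r^3, r^4} of size 2, {s, sr, ..., sr^6} of size 7.
Character table:
  irrep \ class              {e} (size 1)  {r^1, r^6} (size 2)  {r^2, r^5} (size 2)  {r^3, r^4} (size 2)  {s, sr, ..., sr^6} (size 7)
  chi_1 (triv)               1             1                    1                    1                    1                          
  chi_2 (sign: r->1, s->-1)  1             1                    1                    1                    -1                         
  chi_3 (2d, j=1)            2             2*cos(2*pi/7)        -2*cos(3*pi/7)       -2*cos(pi/7)         0                          
  chi_4 (2d, j=2)            2             -2*cos(3*pi/7)       -2*cos(pi/7)         2*cos(2*pi/7)        0                          
  chi_5 (2d, j=3)            2             -2*cos(pi/7)         2*cos(2*pi/7)        -2*cos(3*pi/7)       0                          

Spot check: chi_4 (2d, j=2) on {r^3, r^4} = 2*cos(2*pi/7).

Derivation: D_7 has order 2*7 = 14 with 5 conjugacy classes, hence 5 irreducibles. Sum of squared dims 1 + 1 + 4 + 4 + 4 = 14 = |G|. Linear characters come from the abelianisation; the 2-dimensional irreps have character r^k -> 2*cos(2*pi*j*k/7), reflections -> 0.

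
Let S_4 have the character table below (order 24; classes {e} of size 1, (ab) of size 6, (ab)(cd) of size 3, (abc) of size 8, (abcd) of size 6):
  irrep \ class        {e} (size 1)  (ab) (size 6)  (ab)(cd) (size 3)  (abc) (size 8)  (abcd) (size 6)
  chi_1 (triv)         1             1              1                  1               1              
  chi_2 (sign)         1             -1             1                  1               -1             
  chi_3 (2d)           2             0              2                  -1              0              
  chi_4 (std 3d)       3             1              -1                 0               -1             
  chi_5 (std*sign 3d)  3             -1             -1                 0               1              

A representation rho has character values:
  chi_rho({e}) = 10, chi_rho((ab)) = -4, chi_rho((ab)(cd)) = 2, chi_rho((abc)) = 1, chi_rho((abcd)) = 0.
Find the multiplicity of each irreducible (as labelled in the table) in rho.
Multiplicities: chi_1: 0, chi_2: 2, chi_3: 1, chi_4: 0, chi_5: 2.

Reasoning: Use <chi_rho, chi> = (1/|G|) sum_C |C| * chi_rho(C) * conj(chi(C)) with |G| = 24 for each irreducible chi in the table:
  <chi_rho, chi_1> = (1/24)[1*(10)*conj(1) + 6*(-4)*conj(1) + 3*(2)*conj(1) + 8*(1)*conj(1) + 6*(0)*conj(1)]
      = (1/24)[(10) + (-24) + (6) + (8) + (0)] = 0/24 = 0
  <chi_rho, chi_2> = (1/24)[1*(10)*conj(1) + 6*(-4)*conj(-1) + 3*(2)*conj(1) + 8*(1)*conj(1) + 6*(0)*conj(-1)]
      = (1/24)[(10) + (24) + (6) + (8) + (0)] = 48/24 = 2
  <chi_rho, chi_3> = (1/24)[1*(10)*conj(2) + 6*(-4)*conj(0) + 3*(2)*conj(2) + 8*(1)*conj(-1) + 6*(0)*conj(0)]
      = (1/24)[(20) + (0) + (12) + (-8) + (0)] = 24/24 = 1
  <chi_rho, chi_4> = (1/24)[1*(10)*conj(3) + 6*(-4)*conj(1) + 3*(2)*conj(-1) + 8*(1)*conj(0) + 6*(0)*conj(-1)]
      = (1/24)[(30) + (-24) + (-6) + (0) + (0)] = 0/24 = 0
  <chi_rho, chi_5> = (1/24)[1*(10)*conj(3) + 6*(-4)*conj(-1) + 3*(2)*conj(-1) + 8*(1)*conj(0) + 6*(0)*conj(1)]
      = (1/24)[(30) + (24) + (-6) + (0) + (0)] = 48/24 = 2
Dimension check: dim(rho) = sum (mult * dim) = 0*1 + 2*1 + 1*2 + 0*3 + 2*3 = 10 = chi_rho(e) = 10.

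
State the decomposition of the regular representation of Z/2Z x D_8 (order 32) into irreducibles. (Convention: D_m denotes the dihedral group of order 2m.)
Each irreducible V_i of dimension d_i appears with multiplicity d_i, i.e. rho_reg = (direct sum over all irreducibles V_i) d_i V_i. The irreducible dimensions for Z/2Z x D_8 are 1, 1, 1, 1, 1, 1, 1, 1, 2, 2, 2, 2, 2, 2: 8 irreducibles of dimension 1, each with multiplicity 1; 6 irreducibles of dimension 2, each with multiplicity 2. Total dimension 8*1*1 + 6*2*2 = 32 = |G|.

Working: General theorem: in the regular representation of a finite group G, each irreducible appears with multiplicity equal to its dimension. Check: dim(rho_reg) = sum d_i^2 = 1 + 1 + 1 + 1 + 1 + 1 + 1 + 1 + 4 + 4 + 4 + 4 + 4 + 4 = 32 = |G|.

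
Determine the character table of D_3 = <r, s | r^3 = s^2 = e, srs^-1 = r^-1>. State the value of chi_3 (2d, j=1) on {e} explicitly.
Conjugacy classes: {e} of size 1, {r^1, r^2} of size 2, {s, sr, ..., sr^2} of size 3.
Character table:
  irrep \ class              {e} (size 1)  {r^1, r^2} (size 2)  {s, sr, ..., sr^2} (size 3)
  chi_1 (triv)               1             1                    1                          
  chi_2 (sign: r->1, s->-1)  1             1                    -1                         
  chi_3 (2d, j=1)            2             -1                   0                          

Spot check: chi_3 (2d, j=1) on {e} = 2.

Reasoning: D_3 has order 2*3 = 6 with 3 conjugacy classes, hence 3 irreducibles. Sum of squared dims 1 + 1 + 4 = 6 = |G|. Linear characters come from the abelianisation; the 2-dimensional irreps have character r^k -> 2*cos(2*pi*j*k/3), reflections -> 0.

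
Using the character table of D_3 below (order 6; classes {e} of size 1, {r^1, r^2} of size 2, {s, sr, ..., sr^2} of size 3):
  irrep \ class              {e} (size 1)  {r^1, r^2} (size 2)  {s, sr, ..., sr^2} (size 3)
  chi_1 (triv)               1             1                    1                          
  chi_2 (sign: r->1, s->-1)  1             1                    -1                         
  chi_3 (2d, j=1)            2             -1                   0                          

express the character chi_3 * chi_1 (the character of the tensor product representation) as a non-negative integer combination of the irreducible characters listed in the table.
chi_3 tensor chi_1 = chi_3 (all other irreducibles have multiplicity 0).

Justification: The character of a tensor product is the pointwise product (chi_3 * chi_1)(C) = chi_3(C) * chi_1(C):
  {e}: (2)*(1), {r^1, r^2}: (-1)*(1), {s, sr, ..., sr^2}: (0)*(1)
so (chi_3 * chi_1) takes values
  {e} -> 2, {r^1, r^2} -> -1, {s, sr, ..., sr^2} -> 0.
Now take the inner product of this character with each irreducible chi from the table, <chi_3*chi_1, chi> = (1/6) sum_C |C| (chi_3*chi_1)(C) conj(chi(C)):
  <chi_3*chi_1, chi_1> = (1/6)[1*(2)*conj(1) + 2*(-1)*conj(1) + 3*(0)*conj(1)]
      = (1/6)[(2) + (-2) + (0)] = 0/6 = 0
  <chi_3*chi_1, chi_2> = (1/6)[1*(2)*conj(1) + 2*(-1)*conj(1) + 3*(0)*conj(-1)]
      = (1/6)[(2) + (-2) + (0)] = 0/6 = 0
  <chi_3*chi_1, chi_3> = (1/6)[1*(2)*conj(2) + 2*(-1)*conj(-1) + 3*(0)*conj(0)]
      = (1/6)[(4) + (2) + (0)] = 6/6 = 1
Hence the multiplicities are chi_3: 1. Dimension check: dim(chi_3)*dim(chi_1) = 2*1 = 2 and sum (mult * dim) = 1*2 = 2.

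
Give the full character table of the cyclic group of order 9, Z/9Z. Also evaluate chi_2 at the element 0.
Character table of Z/9Z (irreps indexed chi_0,...,chi_8 with chi_k(m) = zeta_9^(k*m), zeta_9 = exp(2*pi*i/9)):
  irrep \ class  {0} (size 1)  {1} (size 1)    {2} (size 1)    {3} (size 1)    {4} (size 1)    {5} (size 1)    {6} (size 1)    {7} (size 1)    {8} (size 1)  
  chi_0          1             1               1               1               1               1               1               1               1             
  chi_1          1             exp(2*I*pi/9)   exp(4*I*pi/9)   exp(2*I*pi/3)   exp(8*I*pi/9)   exp(-8*I*pi/9)  exp(-2*I*pi/3)  exp(-4*I*pi/9)  exp(-2*I*pi/9)
  chi_2          1             exp(4*I*pi/9)   exp(8*I*pi/9)   exp(-2*I*pi/3)  exp(-2*I*pi/9)  exp(2*I*pi/9)   exp(2*I*pi/3)   exp(-8*I*pi/9)  exp(-4*I*pi/9)
  chi_3          1             exp(2*I*pi/3)   exp(-2*I*pi/3)  1               exp(2*I*pi/3)   exp(-2*I*pi/3)  1               exp(2*I*pi/3)   exp(-2*I*pi/3)
  chi_4          1             exp(8*I*pi/9)   exp(-2*I*pi/9)  exp(2*I*pi/3)   exp(-4*I*pi/9)  exp(4*I*pi/9)   exp(-2*I*pi/3)  exp(2*I*pi/9)   exp(-8*I*pi/9)
  chi_5          1             exp(-8*I*pi/9)  exp(2*I*pi/9)   exp(-2*I*pi/3)  exp(4*I*pi/9)   exp(-4*I*pi/9)  exp(2*I*pi/3)   exp(-2*I*pi/9)  exp(8*I*pi/9) 
  chi_6          1             exp(-2*I*pi/3)  exp(2*I*pi/3)   1               exp(-2*I*pi/3)  exp(2*I*pi/3)   1               exp(-2*I*pi/3)  exp(2*I*pi/3) 
  chi_7          1             exp(-4*I*pi/9)  exp(-8*I*pi/9)  exp(2*I*pi/3)   exp(2*I*pi/9)   exp(-2*I*pi/9)  exp(-2*I*pi/3)  exp(8*I*pi/9)   exp(4*I*pi/9) 
  chi_8          1             exp(-2*I*pi/9)  exp(-4*I*pi/9)  exp(-2*I*pi/3)  exp(-8*I*pi/9)  exp(8*I*pi/9)   exp(2*I*pi/3)   exp(4*I*pi/9)   exp(2*I*pi/9) 

Spot check: chi_2(0) = zeta_9^(2*0) = zeta_9^0 = 1.

Justification: Z/9Z is abelian, so all 9 irreducible complex representations are 1-dimensional. They are given by chi_k(m) = zeta_9^(k*m) for k = 0,...,8. Row orthogonality: sum_m chi_k(m) conj(chi_l(m)) = 9 * [k = l].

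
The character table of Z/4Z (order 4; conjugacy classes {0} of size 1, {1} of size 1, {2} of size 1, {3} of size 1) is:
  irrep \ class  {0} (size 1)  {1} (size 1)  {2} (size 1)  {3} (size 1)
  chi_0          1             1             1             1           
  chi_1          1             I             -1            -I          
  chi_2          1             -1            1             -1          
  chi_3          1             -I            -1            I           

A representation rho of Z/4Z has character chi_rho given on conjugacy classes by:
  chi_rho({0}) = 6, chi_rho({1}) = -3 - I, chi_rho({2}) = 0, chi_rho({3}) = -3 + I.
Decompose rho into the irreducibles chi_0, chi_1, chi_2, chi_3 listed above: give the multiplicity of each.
Multiplicities: chi_0: 0, chi_1: 1, chi_2: 3, chi_3: 2.

Use <chi_rho, chi> = (1/|G|) sum_C |C| * chi_rho(C) * conj(chi(C)) with |G| = 4 for each irreducible chi in the table:
  <chi_rho, chi_0> = (1/4)[1*(6)*conj(1) + 1*(-3 - I)*conj(1) + 1*(0)*conj(1) + 1*(-3 + I)*conj(1)]
      = (1/4)[(6) + (-3 - I) + (0) + (-3 + I)] = 0/4 = 0
  <chi_rho, chi_1> = (1/4)[1*(6)*conj(1) + 1*(-3 - I)*conj(I) + 1*(0)*conj(-1) + 1*(-3 + I)*conj(-I)]
      = (1/4)[(6) + (-1 + 3*I) + (0) + (-1 - 3*I)] = 4/4 = 1
  <chi_rho, chi_2> = (1/4)[1*(6)*conj(1) + 1*(-3 - I)*conj(-1) + 1*(0)*conj(1) + 1*(-3 + I)*conj(-1)]
      = (1/4)[(6) + (3 + I) + (0) + (3 - I)] = 12/4 = 3
  <chi_rho, chi_3> = (1/4)[1*(6)*conj(1) + 1*(-3 - I)*conj(-I) + 1*(0)*conj(-1) + 1*(-3 + I)*conj(I)]
      = (1/4)[(6) + (1 - 3*I) + (0) + (1 + 3*I)] = 8/4 = 2
(Exp terms are combined using exp(i*s)*conj(exp(i*t)) = exp(i*(s-t)), and sums of them are collapsed using the identity that for every m > 1 the m distinct m-th roots of unity sum to 0, e.g. 1 + exp(2*I*pi/3) + exp(-2*I*pi/3) = 0.)
Dimension check: dim(rho) = sum (mult * dim) = 0*1 + 1*1 + 3*1 + 2*1 = 6 = chi_rho(e) = 6.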